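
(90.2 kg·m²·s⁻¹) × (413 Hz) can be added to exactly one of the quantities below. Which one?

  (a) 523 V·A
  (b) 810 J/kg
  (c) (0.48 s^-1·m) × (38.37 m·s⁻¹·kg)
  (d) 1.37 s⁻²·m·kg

Reference: [kg·m²·s⁻¹] · [s⁻¹] = kg·m²·s⁻².
Each option:
  (a) V·A = J·C⁻¹·A = kg·m²·s⁻³
  (b) J·kg⁻¹ = N·m·kg⁻¹ = m²·s⁻²
  (c) [m·s⁻¹] · [kg·m·s⁻¹] = kg·m²·s⁻²  ← same
  (d) kg·m·s⁻²
Only (c) matches kg·m²·s⁻².

(c)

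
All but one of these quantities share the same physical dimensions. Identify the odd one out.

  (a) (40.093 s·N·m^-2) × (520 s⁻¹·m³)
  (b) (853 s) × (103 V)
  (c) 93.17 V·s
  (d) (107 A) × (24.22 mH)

Work out the base dimensions of each:
  (a) [kg·m⁻¹·s⁻¹] · [m³·s⁻¹] = kg·m²·s⁻²
  (b) [s] · [kg·m²·s⁻³·A⁻¹] = kg·m²·s⁻²·A⁻¹
  (c) V·s = J·C⁻¹·s = kg·m²·s⁻²·A⁻¹
  (d) [A] · [kg·m²·s⁻²·A⁻²] = kg·m²·s⁻²·A⁻¹
All reduce to kg·m²·s⁻²·A⁻¹ except (a), which is kg·m²·s⁻².

(a)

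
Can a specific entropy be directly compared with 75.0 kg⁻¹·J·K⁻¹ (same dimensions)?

Dimensions:
  a specific entropy:  [specific entropy] = m²·s⁻²·K⁻¹
  75.0 kg⁻¹·J·K⁻¹:  J·kg⁻¹·K⁻¹ = N·m·kg⁻¹·K⁻¹ = m²·s⁻²·K⁻¹
Both are m²·s⁻²·K⁻¹, so they have the same dimensions and can be added.

Yes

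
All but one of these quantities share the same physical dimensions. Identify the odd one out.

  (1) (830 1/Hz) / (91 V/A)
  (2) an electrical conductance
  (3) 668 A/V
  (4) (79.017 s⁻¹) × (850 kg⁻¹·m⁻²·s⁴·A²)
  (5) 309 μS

In SI base units:
  (1) [s] / [kg·m²·s⁻³·A⁻²] = kg⁻¹·m⁻²·s⁴·A²
  (2) [electrical conductance] = kg⁻¹·m⁻²·s³·A²
  (3) A·V⁻¹ = A·(J·C⁻¹)⁻¹ = kg⁻¹·m⁻²·s³·A²
  (4) [s⁻¹] · [kg⁻¹·m⁻²·s⁴·A²] = kg⁻¹·m⁻²·s³·A²
  (5) S = Ω⁻¹ = kg⁻¹·m⁻²·s³·A²
All reduce to kg⁻¹·m⁻²·s³·A² except (1), which is kg⁻¹·m⁻²·s⁴·A².

(1)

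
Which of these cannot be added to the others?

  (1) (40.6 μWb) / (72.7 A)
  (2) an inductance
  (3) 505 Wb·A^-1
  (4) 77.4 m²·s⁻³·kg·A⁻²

Work out the base dimensions of each:
  (1) [kg·m²·s⁻²·A⁻¹] / [A] = kg·m²·s⁻²·A⁻²
  (2) [inductance] = kg·m²·s⁻²·A⁻²
  (3) Wb·A⁻¹ = V·s·A⁻¹ = kg·m²·s⁻²·A⁻²
  (4) kg·m²·s⁻³·A⁻²
All reduce to kg·m²·s⁻²·A⁻² except (4), which is kg·m²·s⁻³·A⁻².

(4)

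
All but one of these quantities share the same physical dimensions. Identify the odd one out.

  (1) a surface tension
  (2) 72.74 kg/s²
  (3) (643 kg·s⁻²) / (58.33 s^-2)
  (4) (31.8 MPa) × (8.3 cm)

Reduce each to base SI dimensions:
  (1) [surface tension] = kg·s⁻²
  (2) kg·s⁻²
  (3) [kg·s⁻²] / [s⁻²] = kg
  (4) [kg·m⁻¹·s⁻²] · [m] = kg·s⁻²
All reduce to kg·s⁻² except (3), which is kg.

(3)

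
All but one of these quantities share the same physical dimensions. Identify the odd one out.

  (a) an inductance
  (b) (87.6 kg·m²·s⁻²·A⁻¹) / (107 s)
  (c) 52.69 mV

Expand each in SI base units:
  (a) [inductance] = kg·m²·s⁻²·A⁻²
  (b) [kg·m²·s⁻²·A⁻¹] / [s] = kg·m²·s⁻³·A⁻¹
  (c) V = J·C⁻¹ = kg·m²·s⁻³·A⁻¹
All reduce to kg·m²·s⁻³·A⁻¹ except (a), which is kg·m²·s⁻²·A⁻².

(a)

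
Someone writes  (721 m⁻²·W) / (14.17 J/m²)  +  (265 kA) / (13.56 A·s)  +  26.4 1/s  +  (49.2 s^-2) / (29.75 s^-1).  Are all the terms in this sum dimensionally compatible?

Yes

Dimensions:
  (721 m⁻²·W) / (14.17 J/m²):  [kg·s⁻³] / [kg·s⁻²] = s⁻¹
  (265 kA) / (13.56 A·s):  [A] / [s·A] = s⁻¹
  26.4 1/s:  s⁻¹
  (49.2 s^-2) / (29.75 s^-1):  [s⁻²] / [s⁻¹] = s⁻¹
Every term reduces to s⁻¹.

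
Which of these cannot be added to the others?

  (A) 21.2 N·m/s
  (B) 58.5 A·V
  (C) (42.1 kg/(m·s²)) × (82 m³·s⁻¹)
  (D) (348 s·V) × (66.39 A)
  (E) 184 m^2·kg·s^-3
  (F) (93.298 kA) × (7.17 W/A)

(D)

In SI base units:
  (A) N·m·s⁻¹ = kg·m·s⁻²·m·s⁻¹ = kg·m²·s⁻³
  (B) V·A = J·C⁻¹·A = kg·m²·s⁻³
  (C) [kg·m⁻¹·s⁻²] · [m³·s⁻¹] = kg·m²·s⁻³
  (D) [kg·m²·s⁻²·A⁻¹] · [A] = kg·m²·s⁻²
  (E) kg·m²·s⁻³
  (F) [A] · [kg·m²·s⁻³·A⁻¹] = kg·m²·s⁻³
All reduce to kg·m²·s⁻³ except (D), which is kg·m²·s⁻².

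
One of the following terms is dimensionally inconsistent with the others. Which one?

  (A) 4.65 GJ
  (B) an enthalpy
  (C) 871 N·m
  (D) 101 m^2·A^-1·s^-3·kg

Work out the base dimensions of each:
  (A) J = N·m = kg·m²·s⁻²
  (B) [enthalpy] = kg·m²·s⁻²
  (C) N·m = kg·m·s⁻²·m = kg·m²·s⁻²
  (D) kg·m²·s⁻³·A⁻¹
All reduce to kg·m²·s⁻² except (D), which is kg·m²·s⁻³·A⁻¹.

(D)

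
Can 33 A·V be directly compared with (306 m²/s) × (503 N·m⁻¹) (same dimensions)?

Yes

In SI base units:
  33 A·V:  V·A = J·C⁻¹·A = kg·m²·s⁻³
  (306 m²/s) × (503 N·m⁻¹):  [m²·s⁻¹] · [kg·s⁻²] = kg·m²·s⁻³
Both are kg·m²·s⁻³, so they have the same dimensions and can be added.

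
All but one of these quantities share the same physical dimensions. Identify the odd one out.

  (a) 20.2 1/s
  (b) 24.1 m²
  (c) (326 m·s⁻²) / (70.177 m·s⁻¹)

Reduce each to base SI dimensions:
  (a) s⁻¹
  (b) m²
  (c) [m·s⁻²] / [m·s⁻¹] = s⁻¹
All reduce to s⁻¹ except (b), which is m².

(b)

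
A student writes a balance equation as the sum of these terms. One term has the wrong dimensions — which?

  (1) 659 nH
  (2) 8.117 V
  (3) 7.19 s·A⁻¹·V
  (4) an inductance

Reduce each to base SI dimensions:
  (1) H = V·s·A⁻¹ = kg·m²·s⁻²·A⁻²
  (2) V = J·C⁻¹ = kg·m²·s⁻³·A⁻¹
  (3) V·s·A⁻¹ = J·C⁻¹·s·A⁻¹ = kg·m²·s⁻²·A⁻²
  (4) [inductance] = kg·m²·s⁻²·A⁻²
All reduce to kg·m²·s⁻²·A⁻² except (2), which is kg·m²·s⁻³·A⁻¹.

(2)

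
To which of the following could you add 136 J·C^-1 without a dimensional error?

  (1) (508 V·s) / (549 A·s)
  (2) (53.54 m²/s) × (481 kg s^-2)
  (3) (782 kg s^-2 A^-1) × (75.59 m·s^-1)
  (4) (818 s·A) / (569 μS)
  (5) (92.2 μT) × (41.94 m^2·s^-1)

(5)

Reference: J·C⁻¹ = N·m·(s·A)⁻¹ = kg·m²·s⁻³·A⁻¹.
Each option:
  (1) [kg·m²·s⁻²·A⁻¹] / [s·A] = kg·m²·s⁻³·A⁻²
  (2) [m²·s⁻¹] · [kg·s⁻²] = kg·m²·s⁻³
  (3) [kg·s⁻²·A⁻¹] · [m·s⁻¹] = kg·m·s⁻³·A⁻¹
  (4) [s·A] / [kg⁻¹·m⁻²·s³·A²] = kg·m²·s⁻²·A⁻¹
  (5) [kg·s⁻²·A⁻¹] · [m²·s⁻¹] = kg·m²·s⁻³·A⁻¹  ← same
Only (5) matches kg·m²·s⁻³·A⁻¹.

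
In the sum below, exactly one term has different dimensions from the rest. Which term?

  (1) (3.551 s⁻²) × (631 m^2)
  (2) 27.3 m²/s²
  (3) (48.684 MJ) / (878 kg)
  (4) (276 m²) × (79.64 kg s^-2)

Work out the base dimensions of each:
  (1) [s⁻²] · [m²] = m²·s⁻²
  (2) m²·s⁻²
  (3) [kg·m²·s⁻²] / [kg] = m²·s⁻²
  (4) [m²] · [kg·s⁻²] = kg·m²·s⁻²
All reduce to m²·s⁻² except (4), which is kg·m²·s⁻².

(4)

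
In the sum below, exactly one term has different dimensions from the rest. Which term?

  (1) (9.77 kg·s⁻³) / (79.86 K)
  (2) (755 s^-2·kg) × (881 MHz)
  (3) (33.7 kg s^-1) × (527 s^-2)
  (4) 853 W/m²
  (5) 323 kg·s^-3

Reduce each to base SI dimensions:
  (1) [kg·s⁻³] / [K] = kg·s⁻³·K⁻¹
  (2) [kg·s⁻²] · [s⁻¹] = kg·s⁻³
  (3) [kg·s⁻¹] · [s⁻²] = kg·s⁻³
  (4) W·m⁻² = J·s⁻¹·m⁻² = kg·s⁻³
  (5) kg·s⁻³
All reduce to kg·s⁻³ except (1), which is kg·s⁻³·K⁻¹.

(1)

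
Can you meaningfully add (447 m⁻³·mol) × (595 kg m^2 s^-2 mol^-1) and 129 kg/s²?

No

Dimensions:
  (447 m⁻³·mol) × (595 kg m^2 s^-2 mol^-1):  [m⁻³·mol] · [kg·m²·s⁻²·mol⁻¹] = kg·m⁻¹·s⁻²
  129 kg/s²:  kg·s⁻²
kg·m⁻¹·s⁻² ≠ kg·s⁻², so they cannot be added.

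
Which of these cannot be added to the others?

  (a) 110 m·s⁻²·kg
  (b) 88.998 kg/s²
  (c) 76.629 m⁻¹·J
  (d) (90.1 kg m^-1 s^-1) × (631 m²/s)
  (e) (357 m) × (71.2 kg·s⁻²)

(b)

Expand each in SI base units:
  (a) kg·m·s⁻²
  (b) kg·s⁻²
  (c) J·m⁻¹ = N·m·m⁻¹ = kg·m·s⁻²
  (d) [kg·m⁻¹·s⁻¹] · [m²·s⁻¹] = kg·m·s⁻²
  (e) [m] · [kg·s⁻²] = kg·m·s⁻²
All reduce to kg·m·s⁻² except (b), which is kg·s⁻².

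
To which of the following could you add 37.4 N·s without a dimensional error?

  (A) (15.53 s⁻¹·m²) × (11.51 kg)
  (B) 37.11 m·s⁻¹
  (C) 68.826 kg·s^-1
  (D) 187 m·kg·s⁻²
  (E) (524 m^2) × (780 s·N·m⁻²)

Reference: N·s = kg·m·s⁻²·s = kg·m·s⁻¹.
Each option:
  (A) [m²·s⁻¹] · [kg] = kg·m²·s⁻¹
  (B) m·s⁻¹
  (C) kg·s⁻¹
  (D) kg·m·s⁻²
  (E) [m²] · [kg·m⁻¹·s⁻¹] = kg·m·s⁻¹  ← same
Only (E) matches kg·m·s⁻¹.

(E)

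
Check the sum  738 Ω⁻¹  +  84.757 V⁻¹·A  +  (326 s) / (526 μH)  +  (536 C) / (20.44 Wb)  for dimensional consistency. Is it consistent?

In SI base units:
  738 Ω⁻¹:  Ω⁻¹ = (V·A⁻¹)⁻¹ = kg⁻¹·m⁻²·s³·A²
  84.757 V⁻¹·A:  A·V⁻¹ = A·(J·C⁻¹)⁻¹ = kg⁻¹·m⁻²·s³·A²
  (326 s) / (526 μH):  [s] / [kg·m²·s⁻²·A⁻²] = kg⁻¹·m⁻²·s³·A²
  (536 C) / (20.44 Wb):  [s·A] / [kg·m²·s⁻²·A⁻¹] = kg⁻¹·m⁻²·s³·A²
Every term reduces to kg⁻¹·m⁻²·s³·A².

Yes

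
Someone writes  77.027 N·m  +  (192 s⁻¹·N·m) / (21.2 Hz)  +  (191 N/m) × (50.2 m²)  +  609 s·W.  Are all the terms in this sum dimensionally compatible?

Yes

Expand each in SI base units:
  77.027 N·m:  N·m = kg·m·s⁻²·m = kg·m²·s⁻²
  (192 s⁻¹·N·m) / (21.2 Hz):  [kg·m²·s⁻³] / [s⁻¹] = kg·m²·s⁻²
  (191 N/m) × (50.2 m²):  [kg·s⁻²] · [m²] = kg·m²·s⁻²
  609 s·W:  W·s = J·s⁻¹·s = kg·m²·s⁻²
Every term reduces to kg·m²·s⁻².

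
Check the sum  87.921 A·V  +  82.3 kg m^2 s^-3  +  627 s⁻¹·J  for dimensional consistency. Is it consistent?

In SI base units:
  87.921 A·V:  V·A = J·C⁻¹·A = kg·m²·s⁻³
  82.3 kg m^2 s^-3:  kg·m²·s⁻³
  627 s⁻¹·J:  J·s⁻¹ = N·m·s⁻¹ = kg·m²·s⁻³
Every term reduces to kg·m²·s⁻³.

Yes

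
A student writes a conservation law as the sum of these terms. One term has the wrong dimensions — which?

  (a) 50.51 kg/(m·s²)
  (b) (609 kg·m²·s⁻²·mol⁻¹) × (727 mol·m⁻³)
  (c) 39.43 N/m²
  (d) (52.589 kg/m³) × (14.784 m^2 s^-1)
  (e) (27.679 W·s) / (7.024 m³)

Expand each in SI base units:
  (a) kg·m⁻¹·s⁻²
  (b) [kg·m²·s⁻²·mol⁻¹] · [m⁻³·mol] = kg·m⁻¹·s⁻²
  (c) N·m⁻² = kg·m·s⁻²·m⁻² = kg·m⁻¹·s⁻²
  (d) [kg·m⁻³] · [m²·s⁻¹] = kg·m⁻¹·s⁻¹
  (e) [kg·m²·s⁻²] / [m³] = kg·m⁻¹·s⁻²
All reduce to kg·m⁻¹·s⁻² except (d), which is kg·m⁻¹·s⁻¹.

(d)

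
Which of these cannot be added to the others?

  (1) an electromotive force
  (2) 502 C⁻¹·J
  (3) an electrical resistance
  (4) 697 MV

Reduce each to base SI dimensions:
  (1) [electromotive force] = kg·m²·s⁻³·A⁻¹
  (2) J·C⁻¹ = N·m·(s·A)⁻¹ = kg·m²·s⁻³·A⁻¹
  (3) [electrical resistance] = kg·m²·s⁻³·A⁻²
  (4) V = J·C⁻¹ = kg·m²·s⁻³·A⁻¹
All reduce to kg·m²·s⁻³·A⁻¹ except (3), which is kg·m²·s⁻³·A⁻².

(3)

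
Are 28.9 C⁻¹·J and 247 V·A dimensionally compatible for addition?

No

Reduce each to base SI dimensions:
  28.9 C⁻¹·J:  J·C⁻¹ = N·m·(s·A)⁻¹ = kg·m²·s⁻³·A⁻¹
  247 V·A:  V·A = J·C⁻¹·A = kg·m²·s⁻³
kg·m²·s⁻³·A⁻¹ ≠ kg·m²·s⁻³, so they cannot be added.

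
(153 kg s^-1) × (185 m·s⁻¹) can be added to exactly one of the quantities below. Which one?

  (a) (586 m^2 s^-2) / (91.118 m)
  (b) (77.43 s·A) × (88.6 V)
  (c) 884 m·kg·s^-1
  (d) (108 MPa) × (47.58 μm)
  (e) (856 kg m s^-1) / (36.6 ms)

Reference: [kg·s⁻¹] · [m·s⁻¹] = kg·m·s⁻².
Each option:
  (a) [m²·s⁻²] / [m] = m·s⁻²
  (b) [s·A] · [kg·m²·s⁻³·A⁻¹] = kg·m²·s⁻²
  (c) kg·m·s⁻¹
  (d) [kg·m⁻¹·s⁻²] · [m] = kg·s⁻²
  (e) [kg·m·s⁻¹] / [s] = kg·m·s⁻²  ← same
Only (e) matches kg·m·s⁻².

(e)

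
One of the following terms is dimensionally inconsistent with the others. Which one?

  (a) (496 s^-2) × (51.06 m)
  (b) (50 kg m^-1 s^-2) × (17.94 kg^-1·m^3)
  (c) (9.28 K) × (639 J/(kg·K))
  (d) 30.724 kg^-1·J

Expand each in SI base units:
  (a) [s⁻²] · [m] = m·s⁻²
  (b) [kg·m⁻¹·s⁻²] · [kg⁻¹·m³] = m²·s⁻²
  (c) [K] · [m²·s⁻²·K⁻¹] = m²·s⁻²
  (d) J·kg⁻¹ = N·m·kg⁻¹ = m²·s⁻²
All reduce to m²·s⁻² except (a), which is m·s⁻².

(a)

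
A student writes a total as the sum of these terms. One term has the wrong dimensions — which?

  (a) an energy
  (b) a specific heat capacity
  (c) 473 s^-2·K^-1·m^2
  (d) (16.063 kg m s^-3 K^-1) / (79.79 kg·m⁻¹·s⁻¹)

(a)

Dimensions:
  (a) [energy] = kg·m²·s⁻²
  (b) [specific heat capacity] = m²·s⁻²·K⁻¹
  (c) m²·s⁻²·K⁻¹
  (d) [kg·m·s⁻³·K⁻¹] / [kg·m⁻¹·s⁻¹] = m²·s⁻²·K⁻¹
All reduce to m²·s⁻²·K⁻¹ except (a), which is kg·m²·s⁻².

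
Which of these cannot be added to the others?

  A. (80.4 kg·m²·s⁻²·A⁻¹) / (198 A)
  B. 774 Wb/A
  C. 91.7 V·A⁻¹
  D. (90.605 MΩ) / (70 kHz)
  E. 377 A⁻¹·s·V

C.

In SI base units:
  A. [kg·m²·s⁻²·A⁻¹] / [A] = kg·m²·s⁻²·A⁻²
  B. Wb·A⁻¹ = V·s·A⁻¹ = kg·m²·s⁻²·A⁻²
  C. V·A⁻¹ = J·C⁻¹·A⁻¹ = kg·m²·s⁻³·A⁻²
  D. [kg·m²·s⁻³·A⁻²] / [s⁻¹] = kg·m²·s⁻²·A⁻²
  E. V·s·A⁻¹ = J·C⁻¹·s·A⁻¹ = kg·m²·s⁻²·A⁻²
All reduce to kg·m²·s⁻²·A⁻² except C., which is kg·m²·s⁻³·A⁻².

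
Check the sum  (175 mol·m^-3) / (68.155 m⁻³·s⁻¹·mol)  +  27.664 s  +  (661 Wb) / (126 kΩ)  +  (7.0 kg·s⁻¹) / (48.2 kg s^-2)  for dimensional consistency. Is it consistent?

No

Dimensions:
  (175 mol·m^-3) / (68.155 m⁻³·s⁻¹·mol):  [m⁻³·mol] / [m⁻³·s⁻¹·mol] = s
  27.664 s:  s
  (661 Wb) / (126 kΩ):  [kg·m²·s⁻²·A⁻¹] / [kg·m²·s⁻³·A⁻²] = s·A
  (7.0 kg·s⁻¹) / (48.2 kg s^-2):  [kg·s⁻¹] / [kg·s⁻²] = s
The terms do not share a single dimension (s vs s·A).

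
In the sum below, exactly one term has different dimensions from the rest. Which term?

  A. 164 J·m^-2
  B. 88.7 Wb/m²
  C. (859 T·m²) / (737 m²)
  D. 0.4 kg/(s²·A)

A.

In SI base units:
  A. J·m⁻² = N·m·m⁻² = kg·s⁻²
  B. Wb·m⁻² = V·s·m⁻² = kg·s⁻²·A⁻¹
  C. [kg·m²·s⁻²·A⁻¹] / [m²] = kg·s⁻²·A⁻¹
  D. kg·s⁻²·A⁻¹
All reduce to kg·s⁻²·A⁻¹ except A., which is kg·s⁻².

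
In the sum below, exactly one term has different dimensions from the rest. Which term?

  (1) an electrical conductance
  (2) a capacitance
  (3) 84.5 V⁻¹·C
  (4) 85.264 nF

Reduce each to base SI dimensions:
  (1) [electrical conductance] = kg⁻¹·m⁻²·s³·A²
  (2) [capacitance] = kg⁻¹·m⁻²·s⁴·A²
  (3) C·V⁻¹ = s·A·(J·C⁻¹)⁻¹ = kg⁻¹·m⁻²·s⁴·A²
  (4) F = C·V⁻¹ = kg⁻¹·m⁻²·s⁴·A²
All reduce to kg⁻¹·m⁻²·s⁴·A² except (1), which is kg⁻¹·m⁻²·s³·A².

(1)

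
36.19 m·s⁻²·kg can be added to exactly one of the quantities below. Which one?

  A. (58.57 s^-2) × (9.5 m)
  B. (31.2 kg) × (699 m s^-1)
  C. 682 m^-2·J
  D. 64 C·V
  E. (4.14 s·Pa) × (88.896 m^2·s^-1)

E.

Reference: kg·m·s⁻².
Each option:
  A. [s⁻²] · [m] = m·s⁻²
  B. [kg] · [m·s⁻¹] = kg·m·s⁻¹
  C. J·m⁻² = N·m·m⁻² = kg·s⁻²
  D. C·V = s·A·J·C⁻¹ = kg·m²·s⁻²
  E. [kg·m⁻¹·s⁻¹] · [m²·s⁻¹] = kg·m·s⁻²  ← same
Only E. matches kg·m·s⁻².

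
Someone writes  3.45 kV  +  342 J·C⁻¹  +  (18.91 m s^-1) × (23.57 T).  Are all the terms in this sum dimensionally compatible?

Dimensions:
  3.45 kV:  V = J·C⁻¹ = kg·m²·s⁻³·A⁻¹
  342 J·C⁻¹:  J·C⁻¹ = N·m·(s·A)⁻¹ = kg·m²·s⁻³·A⁻¹
  (18.91 m s^-1) × (23.57 T):  [m·s⁻¹] · [kg·s⁻²·A⁻¹] = kg·m·s⁻³·A⁻¹
The terms do not share a single dimension (kg·m²·s⁻³·A⁻¹ vs kg·m·s⁻³·A⁻¹).

No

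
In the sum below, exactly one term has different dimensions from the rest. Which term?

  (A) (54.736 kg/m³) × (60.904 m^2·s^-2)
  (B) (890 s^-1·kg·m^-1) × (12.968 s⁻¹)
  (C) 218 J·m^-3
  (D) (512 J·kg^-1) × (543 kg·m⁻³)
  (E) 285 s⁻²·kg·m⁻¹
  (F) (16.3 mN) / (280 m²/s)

Expand each in SI base units:
  (A) [kg·m⁻³] · [m²·s⁻²] = kg·m⁻¹·s⁻²
  (B) [kg·m⁻¹·s⁻¹] · [s⁻¹] = kg·m⁻¹·s⁻²
  (C) J·m⁻³ = N·m·m⁻³ = kg·m⁻¹·s⁻²
  (D) [m²·s⁻²] · [kg·m⁻³] = kg·m⁻¹·s⁻²
  (E) kg·m⁻¹·s⁻²
  (F) [kg·m·s⁻²] / [m²·s⁻¹] = kg·m⁻¹·s⁻¹
All reduce to kg·m⁻¹·s⁻² except (F), which is kg·m⁻¹·s⁻¹.

(F)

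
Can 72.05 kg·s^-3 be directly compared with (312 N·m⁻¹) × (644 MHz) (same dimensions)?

Yes

In SI base units:
  72.05 kg·s^-3:  kg·s⁻³
  (312 N·m⁻¹) × (644 MHz):  [kg·s⁻²] · [s⁻¹] = kg·s⁻³
Both are kg·s⁻³, so they have the same dimensions and can be added.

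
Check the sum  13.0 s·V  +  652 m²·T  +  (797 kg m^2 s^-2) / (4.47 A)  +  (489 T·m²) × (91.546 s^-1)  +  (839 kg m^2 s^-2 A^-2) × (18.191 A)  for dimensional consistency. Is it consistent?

No

Expand each in SI base units:
  13.0 s·V:  V·s = J·C⁻¹·s = kg·m²·s⁻²·A⁻¹
  652 m²·T:  T·m² = Wb·m⁻²·m² = kg·m²·s⁻²·A⁻¹
  (797 kg m^2 s^-2) / (4.47 A):  [kg·m²·s⁻²] / [A] = kg·m²·s⁻²·A⁻¹
  (489 T·m²) × (91.546 s^-1):  [kg·m²·s⁻²·A⁻¹] · [s⁻¹] = kg·m²·s⁻³·A⁻¹
  (839 kg m^2 s^-2 A^-2) × (18.191 A):  [kg·m²·s⁻²·A⁻²] · [A] = kg·m²·s⁻²·A⁻¹
The terms do not share a single dimension (kg·m²·s⁻²·A⁻¹ vs kg·m²·s⁻³·A⁻¹).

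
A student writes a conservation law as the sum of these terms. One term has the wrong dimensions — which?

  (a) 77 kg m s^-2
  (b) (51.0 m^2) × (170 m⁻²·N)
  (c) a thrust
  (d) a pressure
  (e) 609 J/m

Work out the base dimensions of each:
  (a) kg·m·s⁻²
  (b) [m²] · [kg·m⁻¹·s⁻²] = kg·m·s⁻²
  (c) [thrust] = kg·m·s⁻²
  (d) [pressure] = kg·m⁻¹·s⁻²
  (e) J·m⁻¹ = N·m·m⁻¹ = kg·m·s⁻²
All reduce to kg·m·s⁻² except (d), which is kg·m⁻¹·s⁻².

(d)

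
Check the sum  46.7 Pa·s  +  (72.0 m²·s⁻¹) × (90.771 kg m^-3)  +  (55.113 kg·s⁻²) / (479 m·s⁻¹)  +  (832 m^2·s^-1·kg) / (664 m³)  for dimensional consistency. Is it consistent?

In SI base units:
  46.7 Pa·s:  Pa·s = N·m⁻²·s = kg·m⁻¹·s⁻¹
  (72.0 m²·s⁻¹) × (90.771 kg m^-3):  [m²·s⁻¹] · [kg·m⁻³] = kg·m⁻¹·s⁻¹
  (55.113 kg·s⁻²) / (479 m·s⁻¹):  [kg·s⁻²] / [m·s⁻¹] = kg·m⁻¹·s⁻¹
  (832 m^2·s^-1·kg) / (664 m³):  [kg·m²·s⁻¹] / [m³] = kg·m⁻¹·s⁻¹
Every term reduces to kg·m⁻¹·s⁻¹.

Yes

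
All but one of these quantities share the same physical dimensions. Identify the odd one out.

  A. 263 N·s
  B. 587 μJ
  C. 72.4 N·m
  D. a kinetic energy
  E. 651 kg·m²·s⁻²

A.

Work out the base dimensions of each:
  A. N·s = kg·m·s⁻²·s = kg·m·s⁻¹
  B. J = N·m = kg·m²·s⁻²
  C. N·m = kg·m·s⁻²·m = kg·m²·s⁻²
  D. [kinetic energy] = kg·m²·s⁻²
  E. kg·m²·s⁻²
All reduce to kg·m²·s⁻² except A., which is kg·m·s⁻¹.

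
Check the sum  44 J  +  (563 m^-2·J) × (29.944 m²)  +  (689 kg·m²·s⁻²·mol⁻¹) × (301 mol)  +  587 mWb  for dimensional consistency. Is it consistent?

No

In SI base units:
  44 J:  J = N·m = kg·m²·s⁻²
  (563 m^-2·J) × (29.944 m²):  [kg·s⁻²] · [m²] = kg·m²·s⁻²
  (689 kg·m²·s⁻²·mol⁻¹) × (301 mol):  [kg·m²·s⁻²·mol⁻¹] · [mol] = kg·m²·s⁻²
  587 mWb:  Wb = V·s = kg·m²·s⁻²·A⁻¹
The terms do not share a single dimension (kg·m²·s⁻² vs kg·m²·s⁻²·A⁻¹).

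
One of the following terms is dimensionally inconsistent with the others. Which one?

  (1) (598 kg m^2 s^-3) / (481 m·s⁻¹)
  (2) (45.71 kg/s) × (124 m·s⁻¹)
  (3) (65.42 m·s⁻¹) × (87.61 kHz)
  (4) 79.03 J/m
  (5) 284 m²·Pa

Reduce each to base SI dimensions:
  (1) [kg·m²·s⁻³] / [m·s⁻¹] = kg·m·s⁻²
  (2) [kg·s⁻¹] · [m·s⁻¹] = kg·m·s⁻²
  (3) [m·s⁻¹] · [s⁻¹] = m·s⁻²
  (4) J·m⁻¹ = N·m·m⁻¹ = kg·m·s⁻²
  (5) Pa·m² = N·m⁻²·m² = kg·m·s⁻²
All reduce to kg·m·s⁻² except (3), which is m·s⁻².

(3)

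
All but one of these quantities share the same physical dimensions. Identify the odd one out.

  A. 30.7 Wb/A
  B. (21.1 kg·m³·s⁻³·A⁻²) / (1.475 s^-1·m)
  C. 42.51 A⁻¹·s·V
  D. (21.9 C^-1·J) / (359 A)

D.

Work out the base dimensions of each:
  A. Wb·A⁻¹ = V·s·A⁻¹ = kg·m²·s⁻²·A⁻²
  B. [kg·m³·s⁻³·A⁻²] / [m·s⁻¹] = kg·m²·s⁻²·A⁻²
  C. V·s·A⁻¹ = J·C⁻¹·s·A⁻¹ = kg·m²·s⁻²·A⁻²
  D. [kg·m²·s⁻³·A⁻¹] / [A] = kg·m²·s⁻³·A⁻²
All reduce to kg·m²·s⁻²·A⁻² except D., which is kg·m²·s⁻³·A⁻².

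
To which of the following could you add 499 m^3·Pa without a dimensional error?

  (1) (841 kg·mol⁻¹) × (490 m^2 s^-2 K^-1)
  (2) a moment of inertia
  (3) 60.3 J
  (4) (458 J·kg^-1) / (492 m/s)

Reference: Pa·m³ = N·m⁻²·m³ = kg·m²·s⁻².
Each option:
  (1) [kg·mol⁻¹] · [m²·s⁻²·K⁻¹] = kg·m²·s⁻²·K⁻¹·mol⁻¹
  (2) [moment of inertia] = kg·m²
  (3) J = N·m = kg·m²·s⁻²  ← same
  (4) [m²·s⁻²] / [m·s⁻¹] = m·s⁻¹
Only (3) matches kg·m²·s⁻².

(3)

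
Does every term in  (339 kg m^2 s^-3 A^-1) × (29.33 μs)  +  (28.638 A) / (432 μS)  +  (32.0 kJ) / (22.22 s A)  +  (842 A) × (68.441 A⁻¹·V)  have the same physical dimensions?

Dimensions:
  (339 kg m^2 s^-3 A^-1) × (29.33 μs):  [kg·m²·s⁻³·A⁻¹] · [s] = kg·m²·s⁻²·A⁻¹
  (28.638 A) / (432 μS):  [A] / [kg⁻¹·m⁻²·s³·A²] = kg·m²·s⁻³·A⁻¹
  (32.0 kJ) / (22.22 s A):  [kg·m²·s⁻²] / [s·A] = kg·m²·s⁻³·A⁻¹
  (842 A) × (68.441 A⁻¹·V):  [A] · [kg·m²·s⁻³·A⁻²] = kg·m²·s⁻³·A⁻¹
The terms do not share a single dimension (kg·m²·s⁻²·A⁻¹ vs kg·m²·s⁻³·A⁻¹).

No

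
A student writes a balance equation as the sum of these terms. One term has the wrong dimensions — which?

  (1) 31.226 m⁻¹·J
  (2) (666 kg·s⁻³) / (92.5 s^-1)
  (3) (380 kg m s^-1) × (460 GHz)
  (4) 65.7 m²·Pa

Dimensions:
  (1) J·m⁻¹ = N·m·m⁻¹ = kg·m·s⁻²
  (2) [kg·s⁻³] / [s⁻¹] = kg·s⁻²
  (3) [kg·m·s⁻¹] · [s⁻¹] = kg·m·s⁻²
  (4) Pa·m² = N·m⁻²·m² = kg·m·s⁻²
All reduce to kg·m·s⁻² except (2), which is kg·s⁻².

(2)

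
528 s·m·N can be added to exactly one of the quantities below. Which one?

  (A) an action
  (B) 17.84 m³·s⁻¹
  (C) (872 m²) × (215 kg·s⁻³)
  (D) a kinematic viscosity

Reference: N·m·s = kg·m·s⁻²·m·s = kg·m²·s⁻¹.
Each option:
  (A) [action] = kg·m²·s⁻¹  ← same
  (B) m³·s⁻¹
  (C) [m²] · [kg·s⁻³] = kg·m²·s⁻³
  (D) [kinematic viscosity] = m²·s⁻¹
Only (A) matches kg·m²·s⁻¹.

(A)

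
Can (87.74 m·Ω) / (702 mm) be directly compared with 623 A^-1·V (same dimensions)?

Yes

Reduce each to base SI dimensions:
  (87.74 m·Ω) / (702 mm):  [kg·m³·s⁻³·A⁻²] / [m] = kg·m²·s⁻³·A⁻²
  623 A^-1·V:  V·A⁻¹ = J·C⁻¹·A⁻¹ = kg·m²·s⁻³·A⁻²
Both are kg·m²·s⁻³·A⁻², so they have the same dimensions and can be added.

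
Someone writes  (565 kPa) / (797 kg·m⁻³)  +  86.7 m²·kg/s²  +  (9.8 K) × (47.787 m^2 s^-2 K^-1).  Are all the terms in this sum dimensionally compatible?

Work out the base dimensions of each:
  (565 kPa) / (797 kg·m⁻³):  [kg·m⁻¹·s⁻²] / [kg·m⁻³] = m²·s⁻²
  86.7 m²·kg/s²:  kg·m²·s⁻²
  (9.8 K) × (47.787 m^2 s^-2 K^-1):  [K] · [m²·s⁻²·K⁻¹] = m²·s⁻²
The terms do not share a single dimension (kg·m²·s⁻² vs m²·s⁻²).

No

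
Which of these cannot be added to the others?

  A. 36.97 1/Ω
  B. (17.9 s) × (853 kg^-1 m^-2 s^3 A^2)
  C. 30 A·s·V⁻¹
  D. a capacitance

Work out the base dimensions of each:
  A. Ω⁻¹ = (V·A⁻¹)⁻¹ = kg⁻¹·m⁻²·s³·A²
  B. [s] · [kg⁻¹·m⁻²·s³·A²] = kg⁻¹·m⁻²·s⁴·A²
  C. A·s·V⁻¹ = A·s·(J·C⁻¹)⁻¹ = kg⁻¹·m⁻²·s⁴·A²
  D. [capacitance] = kg⁻¹·m⁻²·s⁴·A²
All reduce to kg⁻¹·m⁻²·s⁴·A² except A., which is kg⁻¹·m⁻²·s³·A².

A.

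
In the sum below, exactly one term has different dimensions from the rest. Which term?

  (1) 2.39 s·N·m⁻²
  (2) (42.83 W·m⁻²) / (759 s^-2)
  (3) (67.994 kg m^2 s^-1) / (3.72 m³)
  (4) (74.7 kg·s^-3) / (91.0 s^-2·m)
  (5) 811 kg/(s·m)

Dimensions:
  (1) N·s·m⁻² = kg·m·s⁻²·s·m⁻² = kg·m⁻¹·s⁻¹
  (2) [kg·s⁻³] / [s⁻²] = kg·s⁻¹
  (3) [kg·m²·s⁻¹] / [m³] = kg·m⁻¹·s⁻¹
  (4) [kg·s⁻³] / [m·s⁻²] = kg·m⁻¹·s⁻¹
  (5) kg·m⁻¹·s⁻¹
All reduce to kg·m⁻¹·s⁻¹ except (2), which is kg·s⁻¹.

(2)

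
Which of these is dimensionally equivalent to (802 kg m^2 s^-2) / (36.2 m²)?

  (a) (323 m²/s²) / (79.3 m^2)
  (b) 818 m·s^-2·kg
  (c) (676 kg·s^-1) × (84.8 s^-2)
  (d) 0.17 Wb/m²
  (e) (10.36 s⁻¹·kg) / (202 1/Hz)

(e)

Reference: [kg·m²·s⁻²] / [m²] = kg·s⁻².
Each option:
  (a) [m²·s⁻²] / [m²] = s⁻²
  (b) kg·m·s⁻²
  (c) [kg·s⁻¹] · [s⁻²] = kg·s⁻³
  (d) Wb·m⁻² = V·s·m⁻² = kg·s⁻²·A⁻¹
  (e) [kg·s⁻¹] / [s] = kg·s⁻²  ← same
Only (e) matches kg·s⁻².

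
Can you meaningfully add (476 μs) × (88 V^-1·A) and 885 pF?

Yes

Reduce each to base SI dimensions:
  (476 μs) × (88 V^-1·A):  [s] · [kg⁻¹·m⁻²·s³·A²] = kg⁻¹·m⁻²·s⁴·A²
  885 pF:  F = C·V⁻¹ = kg⁻¹·m⁻²·s⁴·A²
Both are kg⁻¹·m⁻²·s⁴·A², so they have the same dimensions and can be added.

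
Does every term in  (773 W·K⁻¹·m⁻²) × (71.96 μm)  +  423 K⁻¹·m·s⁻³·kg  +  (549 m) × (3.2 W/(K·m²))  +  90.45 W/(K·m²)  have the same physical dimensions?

Expand each in SI base units:
  (773 W·K⁻¹·m⁻²) × (71.96 μm):  [kg·s⁻³·K⁻¹] · [m] = kg·m·s⁻³·K⁻¹
  423 K⁻¹·m·s⁻³·kg:  kg·m·s⁻³·K⁻¹
  (549 m) × (3.2 W/(K·m²)):  [m] · [kg·s⁻³·K⁻¹] = kg·m·s⁻³·K⁻¹
  90.45 W/(K·m²):  W·m⁻²·K⁻¹ = J·s⁻¹·m⁻²·K⁻¹ = kg·s⁻³·K⁻¹
The terms do not share a single dimension (kg·m·s⁻³·K⁻¹ vs kg·s⁻³·K⁻¹).

No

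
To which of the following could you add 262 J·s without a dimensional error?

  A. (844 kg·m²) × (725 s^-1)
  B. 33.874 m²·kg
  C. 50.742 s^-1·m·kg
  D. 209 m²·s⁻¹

Reference: J·s = N·m·s = kg·m²·s⁻¹.
Each option:
  A. [kg·m²] · [s⁻¹] = kg·m²·s⁻¹  ← same
  B. kg·m²
  C. kg·m·s⁻¹
  D. m²·s⁻¹
Only A. matches kg·m²·s⁻¹.

A.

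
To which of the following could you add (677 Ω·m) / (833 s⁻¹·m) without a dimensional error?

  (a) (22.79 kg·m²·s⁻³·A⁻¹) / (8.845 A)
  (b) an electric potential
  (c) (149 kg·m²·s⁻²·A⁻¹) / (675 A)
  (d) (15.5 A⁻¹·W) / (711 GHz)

Reference: [kg·m³·s⁻³·A⁻²] / [m·s⁻¹] = kg·m²·s⁻²·A⁻².
Each option:
  (a) [kg·m²·s⁻³·A⁻¹] / [A] = kg·m²·s⁻³·A⁻²
  (b) [electric potential] = kg·m²·s⁻³·A⁻¹
  (c) [kg·m²·s⁻²·A⁻¹] / [A] = kg·m²·s⁻²·A⁻²  ← same
  (d) [kg·m²·s⁻³·A⁻¹] / [s⁻¹] = kg·m²·s⁻²·A⁻¹
Only (c) matches kg·m²·s⁻²·A⁻².

(c)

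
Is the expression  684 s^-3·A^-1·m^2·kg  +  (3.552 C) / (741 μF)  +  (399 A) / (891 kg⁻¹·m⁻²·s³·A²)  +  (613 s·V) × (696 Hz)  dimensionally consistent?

Yes

Reduce each to base SI dimensions:
  684 s^-3·A^-1·m^2·kg:  kg·m²·s⁻³·A⁻¹
  (3.552 C) / (741 μF):  [s·A] / [kg⁻¹·m⁻²·s⁴·A²] = kg·m²·s⁻³·A⁻¹
  (399 A) / (891 kg⁻¹·m⁻²·s³·A²):  [A] / [kg⁻¹·m⁻²·s³·A²] = kg·m²·s⁻³·A⁻¹
  (613 s·V) × (696 Hz):  [kg·m²·s⁻²·A⁻¹] · [s⁻¹] = kg·m²·s⁻³·A⁻¹
Every term reduces to kg·m²·s⁻³·A⁻¹.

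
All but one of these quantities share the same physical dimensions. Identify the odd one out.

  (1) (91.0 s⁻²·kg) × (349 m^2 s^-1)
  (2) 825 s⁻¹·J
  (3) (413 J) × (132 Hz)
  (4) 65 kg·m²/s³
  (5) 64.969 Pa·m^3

(5)

In SI base units:
  (1) [kg·s⁻²] · [m²·s⁻¹] = kg·m²·s⁻³
  (2) J·s⁻¹ = N·m·s⁻¹ = kg·m²·s⁻³
  (3) [kg·m²·s⁻²] · [s⁻¹] = kg·m²·s⁻³
  (4) kg·m²·s⁻³
  (5) Pa·m³ = N·m⁻²·m³ = kg·m²·s⁻²
All reduce to kg·m²·s⁻³ except (5), which is kg·m²·s⁻².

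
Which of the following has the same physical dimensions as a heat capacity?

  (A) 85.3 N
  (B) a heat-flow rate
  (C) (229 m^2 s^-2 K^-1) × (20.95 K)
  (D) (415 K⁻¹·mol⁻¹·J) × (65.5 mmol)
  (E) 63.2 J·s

Reference: [heat capacity] = kg·m²·s⁻²·K⁻¹.
Each option:
  (A) N = kg·m·s⁻²
  (B) [heat-flow rate] = kg·m²·s⁻³
  (C) [m²·s⁻²·K⁻¹] · [K] = m²·s⁻²
  (D) [kg·m²·s⁻²·K⁻¹·mol⁻¹] · [mol] = kg·m²·s⁻²·K⁻¹  ← same
  (E) J·s = N·m·s = kg·m²·s⁻¹
Only (D) matches kg·m²·s⁻²·K⁻¹.

(D)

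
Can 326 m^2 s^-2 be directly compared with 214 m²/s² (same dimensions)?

Yes

Work out the base dimensions of each:
  326 m^2 s^-2:  m²·s⁻²
  214 m²/s²:  m²·s⁻²
Both are m²·s⁻², so they have the same dimensions and can be added.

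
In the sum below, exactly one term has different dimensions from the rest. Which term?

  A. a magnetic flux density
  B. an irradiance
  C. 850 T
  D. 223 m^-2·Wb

B.

Expand each in SI base units:
  A. [magnetic flux density] = kg·s⁻²·A⁻¹
  B. [irradiance] = kg·s⁻³
  C. T = Wb·m⁻² = kg·s⁻²·A⁻¹
  D. Wb·m⁻² = V·s·m⁻² = kg·s⁻²·A⁻¹
All reduce to kg·s⁻²·A⁻¹ except B., which is kg·s⁻³.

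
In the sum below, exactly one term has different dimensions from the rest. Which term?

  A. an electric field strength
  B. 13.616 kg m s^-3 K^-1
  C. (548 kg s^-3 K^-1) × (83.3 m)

Expand each in SI base units:
  A. [electric field strength] = kg·m·s⁻³·A⁻¹
  B. kg·m·s⁻³·K⁻¹
  C. [kg·s⁻³·K⁻¹] · [m] = kg·m·s⁻³·K⁻¹
All reduce to kg·m·s⁻³·K⁻¹ except A., which is kg·m·s⁻³·A⁻¹.

A.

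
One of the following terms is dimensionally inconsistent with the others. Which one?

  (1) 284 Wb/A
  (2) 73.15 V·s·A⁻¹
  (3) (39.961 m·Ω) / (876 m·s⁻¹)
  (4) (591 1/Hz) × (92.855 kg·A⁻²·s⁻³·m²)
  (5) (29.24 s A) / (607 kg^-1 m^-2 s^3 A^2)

(5)

Dimensions:
  (1) Wb·A⁻¹ = V·s·A⁻¹ = kg·m²·s⁻²·A⁻²
  (2) V·s·A⁻¹ = J·C⁻¹·s·A⁻¹ = kg·m²·s⁻²·A⁻²
  (3) [kg·m³·s⁻³·A⁻²] / [m·s⁻¹] = kg·m²·s⁻²·A⁻²
  (4) [s] · [kg·m²·s⁻³·A⁻²] = kg·m²·s⁻²·A⁻²
  (5) [s·A] / [kg⁻¹·m⁻²·s³·A²] = kg·m²·s⁻²·A⁻¹
All reduce to kg·m²·s⁻²·A⁻² except (5), which is kg·m²·s⁻²·A⁻¹.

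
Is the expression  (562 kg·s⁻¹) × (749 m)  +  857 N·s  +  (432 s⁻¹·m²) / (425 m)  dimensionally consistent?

No

Reduce each to base SI dimensions:
  (562 kg·s⁻¹) × (749 m):  [kg·s⁻¹] · [m] = kg·m·s⁻¹
  857 N·s:  N·s = kg·m·s⁻²·s = kg·m·s⁻¹
  (432 s⁻¹·m²) / (425 m):  [m²·s⁻¹] / [m] = m·s⁻¹
The terms do not share a single dimension (kg·m·s⁻¹ vs m·s⁻¹).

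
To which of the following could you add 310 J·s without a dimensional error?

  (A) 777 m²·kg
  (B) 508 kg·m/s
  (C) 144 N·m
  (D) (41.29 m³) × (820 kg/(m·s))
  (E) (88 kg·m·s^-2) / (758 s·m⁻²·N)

(D)

Reference: J·s = N·m·s = kg·m²·s⁻¹.
Each option:
  (A) kg·m²
  (B) kg·m·s⁻¹
  (C) N·m = kg·m·s⁻²·m = kg·m²·s⁻²
  (D) [m³] · [kg·m⁻¹·s⁻¹] = kg·m²·s⁻¹  ← same
  (E) [kg·m·s⁻²] / [kg·m⁻¹·s⁻¹] = m²·s⁻¹
Only (D) matches kg·m²·s⁻¹.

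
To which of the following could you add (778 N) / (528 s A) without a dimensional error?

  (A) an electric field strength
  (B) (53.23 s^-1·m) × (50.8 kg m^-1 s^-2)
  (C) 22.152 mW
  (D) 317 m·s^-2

Reference: [kg·m·s⁻²] / [s·A] = kg·m·s⁻³·A⁻¹.
Each option:
  (A) [electric field strength] = kg·m·s⁻³·A⁻¹  ← same
  (B) [m·s⁻¹] · [kg·m⁻¹·s⁻²] = kg·s⁻³
  (C) W = J·s⁻¹ = kg·m²·s⁻³
  (D) m·s⁻²
Only (A) matches kg·m·s⁻³·A⁻¹.

(A)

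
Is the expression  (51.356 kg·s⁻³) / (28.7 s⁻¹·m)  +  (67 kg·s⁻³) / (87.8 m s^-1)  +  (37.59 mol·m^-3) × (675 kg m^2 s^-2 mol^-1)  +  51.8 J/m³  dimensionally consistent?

Expand each in SI base units:
  (51.356 kg·s⁻³) / (28.7 s⁻¹·m):  [kg·s⁻³] / [m·s⁻¹] = kg·m⁻¹·s⁻²
  (67 kg·s⁻³) / (87.8 m s^-1):  [kg·s⁻³] / [m·s⁻¹] = kg·m⁻¹·s⁻²
  (37.59 mol·m^-3) × (675 kg m^2 s^-2 mol^-1):  [m⁻³·mol] · [kg·m²·s⁻²·mol⁻¹] = kg·m⁻¹·s⁻²
  51.8 J/m³:  J·m⁻³ = N·m·m⁻³ = kg·m⁻¹·s⁻²
Every term reduces to kg·m⁻¹·s⁻².

Yes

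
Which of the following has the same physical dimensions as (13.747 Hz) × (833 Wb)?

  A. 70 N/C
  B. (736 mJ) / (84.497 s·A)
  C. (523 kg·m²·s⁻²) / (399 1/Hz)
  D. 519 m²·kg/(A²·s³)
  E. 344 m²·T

B.

Reference: [s⁻¹] · [kg·m²·s⁻²·A⁻¹] = kg·m²·s⁻³·A⁻¹.
Each option:
  A. N·C⁻¹ = kg·m·s⁻²·(s·A)⁻¹ = kg·m·s⁻³·A⁻¹
  B. [kg·m²·s⁻²] / [s·A] = kg·m²·s⁻³·A⁻¹  ← same
  C. [kg·m²·s⁻²] / [s] = kg·m²·s⁻³
  D. kg·m²·s⁻³·A⁻²
  E. T·m² = Wb·m⁻²·m² = kg·m²·s⁻²·A⁻¹
Only B. matches kg·m²·s⁻³·A⁻¹.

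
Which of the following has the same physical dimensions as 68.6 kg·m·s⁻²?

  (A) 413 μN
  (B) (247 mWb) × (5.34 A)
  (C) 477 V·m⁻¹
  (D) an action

Reference: kg·m·s⁻².
Each option:
  (A) N = kg·m·s⁻²  ← same
  (B) [kg·m²·s⁻²·A⁻¹] · [A] = kg·m²·s⁻²
  (C) V·m⁻¹ = J·C⁻¹·m⁻¹ = kg·m·s⁻³·A⁻¹
  (D) [action] = kg·m²·s⁻¹
Only (A) matches kg·m·s⁻².

(A)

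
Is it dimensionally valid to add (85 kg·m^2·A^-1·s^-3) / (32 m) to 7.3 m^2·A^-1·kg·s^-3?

Dimensions:
  (85 kg·m^2·A^-1·s^-3) / (32 m):  [kg·m²·s⁻³·A⁻¹] / [m] = kg·m·s⁻³·A⁻¹
  7.3 m^2·A^-1·kg·s^-3:  kg·m²·s⁻³·A⁻¹
kg·m·s⁻³·A⁻¹ ≠ kg·m²·s⁻³·A⁻¹, so they cannot be added.

No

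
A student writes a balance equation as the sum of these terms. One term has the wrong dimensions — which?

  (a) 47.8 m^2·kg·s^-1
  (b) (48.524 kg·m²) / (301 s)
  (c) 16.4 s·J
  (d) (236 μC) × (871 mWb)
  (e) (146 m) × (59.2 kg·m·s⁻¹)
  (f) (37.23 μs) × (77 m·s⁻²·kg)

(f)

Reduce each to base SI dimensions:
  (a) kg·m²·s⁻¹
  (b) [kg·m²] / [s] = kg·m²·s⁻¹
  (c) J·s = N·m·s = kg·m²·s⁻¹
  (d) [s·A] · [kg·m²·s⁻²·A⁻¹] = kg·m²·s⁻¹
  (e) [m] · [kg·m·s⁻¹] = kg·m²·s⁻¹
  (f) [s] · [kg·m·s⁻²] = kg·m·s⁻¹
All reduce to kg·m²·s⁻¹ except (f), which is kg·m·s⁻¹.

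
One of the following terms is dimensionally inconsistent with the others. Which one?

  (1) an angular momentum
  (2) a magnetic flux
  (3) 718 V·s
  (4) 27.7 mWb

Dimensions:
  (1) [angular momentum] = kg·m²·s⁻¹
  (2) [magnetic flux] = kg·m²·s⁻²·A⁻¹
  (3) V·s = J·C⁻¹·s = kg·m²·s⁻²·A⁻¹
  (4) Wb = V·s = kg·m²·s⁻²·A⁻¹
All reduce to kg·m²·s⁻²·A⁻¹ except (1), which is kg·m²·s⁻¹.

(1)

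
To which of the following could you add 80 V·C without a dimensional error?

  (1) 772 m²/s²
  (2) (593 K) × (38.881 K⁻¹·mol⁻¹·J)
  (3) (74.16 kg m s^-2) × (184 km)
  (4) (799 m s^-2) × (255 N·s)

Reference: C·V = s·A·J·C⁻¹ = kg·m²·s⁻².
Each option:
  (1) m²·s⁻²
  (2) [K] · [kg·m²·s⁻²·K⁻¹·mol⁻¹] = kg·m²·s⁻²·mol⁻¹
  (3) [kg·m·s⁻²] · [m] = kg·m²·s⁻²  ← same
  (4) [m·s⁻²] · [kg·m·s⁻¹] = kg·m²·s⁻³
Only (3) matches kg·m²·s⁻².

(3)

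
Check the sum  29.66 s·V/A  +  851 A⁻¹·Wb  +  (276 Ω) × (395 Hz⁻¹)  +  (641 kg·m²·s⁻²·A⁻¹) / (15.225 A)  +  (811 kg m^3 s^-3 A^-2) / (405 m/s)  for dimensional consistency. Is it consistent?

Expand each in SI base units:
  29.66 s·V/A:  V·s·A⁻¹ = J·C⁻¹·s·A⁻¹ = kg·m²·s⁻²·A⁻²
  851 A⁻¹·Wb:  Wb·A⁻¹ = V·s·A⁻¹ = kg·m²·s⁻²·A⁻²
  (276 Ω) × (395 Hz⁻¹):  [kg·m²·s⁻³·A⁻²] · [s] = kg·m²·s⁻²·A⁻²
  (641 kg·m²·s⁻²·A⁻¹) / (15.225 A):  [kg·m²·s⁻²·A⁻¹] / [A] = kg·m²·s⁻²·A⁻²
  (811 kg m^3 s^-3 A^-2) / (405 m/s):  [kg·m³·s⁻³·A⁻²] / [m·s⁻¹] = kg·m²·s⁻²·A⁻²
Every term reduces to kg·m²·s⁻²·A⁻².

Yes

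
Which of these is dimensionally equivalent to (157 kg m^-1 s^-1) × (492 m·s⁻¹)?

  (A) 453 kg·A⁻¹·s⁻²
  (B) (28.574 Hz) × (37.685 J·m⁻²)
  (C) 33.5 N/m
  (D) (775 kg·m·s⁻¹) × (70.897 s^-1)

(C)

Reference: [kg·m⁻¹·s⁻¹] · [m·s⁻¹] = kg·s⁻².
Each option:
  (A) kg·s⁻²·A⁻¹
  (B) [s⁻¹] · [kg·s⁻²] = kg·s⁻³
  (C) N·m⁻¹ = kg·m·s⁻²·m⁻¹ = kg·s⁻²  ← same
  (D) [kg·m·s⁻¹] · [s⁻¹] = kg·m·s⁻²
Only (C) matches kg·s⁻².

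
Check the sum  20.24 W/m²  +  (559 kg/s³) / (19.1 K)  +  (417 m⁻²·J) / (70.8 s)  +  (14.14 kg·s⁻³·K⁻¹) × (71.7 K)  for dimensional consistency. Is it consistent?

Work out the base dimensions of each:
  20.24 W/m²:  W·m⁻² = J·s⁻¹·m⁻² = kg·s⁻³
  (559 kg/s³) / (19.1 K):  [kg·s⁻³] / [K] = kg·s⁻³·K⁻¹
  (417 m⁻²·J) / (70.8 s):  [kg·s⁻²] / [s] = kg·s⁻³
  (14.14 kg·s⁻³·K⁻¹) × (71.7 K):  [kg·s⁻³·K⁻¹] · [K] = kg·s⁻³
The terms do not share a single dimension (kg·s⁻³ vs kg·s⁻³·K⁻¹).

No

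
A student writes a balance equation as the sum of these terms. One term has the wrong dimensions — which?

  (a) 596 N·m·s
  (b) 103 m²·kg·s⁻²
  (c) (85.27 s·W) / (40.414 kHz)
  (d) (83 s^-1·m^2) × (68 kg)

Expand each in SI base units:
  (a) N·m·s = kg·m·s⁻²·m·s = kg·m²·s⁻¹
  (b) kg·m²·s⁻²
  (c) [kg·m²·s⁻²] / [s⁻¹] = kg·m²·s⁻¹
  (d) [m²·s⁻¹] · [kg] = kg·m²·s⁻¹
All reduce to kg·m²·s⁻¹ except (b), which is kg·m²·s⁻².

(b)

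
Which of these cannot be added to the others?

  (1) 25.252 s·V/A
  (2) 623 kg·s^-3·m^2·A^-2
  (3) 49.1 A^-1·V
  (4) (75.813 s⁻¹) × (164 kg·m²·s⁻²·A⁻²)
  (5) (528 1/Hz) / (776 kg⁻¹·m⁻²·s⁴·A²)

(1)

In SI base units:
  (1) V·s·A⁻¹ = J·C⁻¹·s·A⁻¹ = kg·m²·s⁻²·A⁻²
  (2) kg·m²·s⁻³·A⁻²
  (3) V·A⁻¹ = J·C⁻¹·A⁻¹ = kg·m²·s⁻³·A⁻²
  (4) [s⁻¹] · [kg·m²·s⁻²·A⁻²] = kg·m²·s⁻³·A⁻²
  (5) [s] / [kg⁻¹·m⁻²·s⁴·A²] = kg·m²·s⁻³·A⁻²
All reduce to kg·m²·s⁻³·A⁻² except (1), which is kg·m²·s⁻²·A⁻².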